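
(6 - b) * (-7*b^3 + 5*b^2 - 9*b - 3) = 7*b^4 - 47*b^3 + 39*b^2 - 51*b - 18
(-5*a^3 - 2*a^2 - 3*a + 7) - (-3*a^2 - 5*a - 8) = -5*a^3 + a^2 + 2*a + 15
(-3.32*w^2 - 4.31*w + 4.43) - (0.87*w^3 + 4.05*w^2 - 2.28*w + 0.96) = -0.87*w^3 - 7.37*w^2 - 2.03*w + 3.47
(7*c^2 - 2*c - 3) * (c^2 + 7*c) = 7*c^4 + 47*c^3 - 17*c^2 - 21*c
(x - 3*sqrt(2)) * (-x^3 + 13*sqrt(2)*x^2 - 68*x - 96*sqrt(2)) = -x^4 + 16*sqrt(2)*x^3 - 146*x^2 + 108*sqrt(2)*x + 576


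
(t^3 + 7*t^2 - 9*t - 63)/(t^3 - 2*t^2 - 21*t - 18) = (t^2 + 4*t - 21)/(t^2 - 5*t - 6)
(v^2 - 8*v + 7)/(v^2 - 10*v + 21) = (v - 1)/(v - 3)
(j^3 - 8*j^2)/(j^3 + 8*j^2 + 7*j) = j*(j - 8)/(j^2 + 8*j + 7)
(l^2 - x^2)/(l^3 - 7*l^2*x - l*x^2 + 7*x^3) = 1/(l - 7*x)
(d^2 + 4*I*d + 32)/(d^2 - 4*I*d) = (d + 8*I)/d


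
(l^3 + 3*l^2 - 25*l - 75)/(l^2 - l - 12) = (l^2 - 25)/(l - 4)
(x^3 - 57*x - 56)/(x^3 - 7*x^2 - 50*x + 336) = (x + 1)/(x - 6)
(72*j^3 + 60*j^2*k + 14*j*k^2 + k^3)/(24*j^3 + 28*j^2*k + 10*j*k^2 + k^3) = (6*j + k)/(2*j + k)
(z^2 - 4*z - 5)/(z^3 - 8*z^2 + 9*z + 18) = (z - 5)/(z^2 - 9*z + 18)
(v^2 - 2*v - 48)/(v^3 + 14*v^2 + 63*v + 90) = (v - 8)/(v^2 + 8*v + 15)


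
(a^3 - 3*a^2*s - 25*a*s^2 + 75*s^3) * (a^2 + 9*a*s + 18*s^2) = a^5 + 6*a^4*s - 34*a^3*s^2 - 204*a^2*s^3 + 225*a*s^4 + 1350*s^5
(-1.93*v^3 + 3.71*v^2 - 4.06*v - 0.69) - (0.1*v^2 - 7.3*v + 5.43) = -1.93*v^3 + 3.61*v^2 + 3.24*v - 6.12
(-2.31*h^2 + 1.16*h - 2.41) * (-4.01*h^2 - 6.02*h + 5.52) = 9.2631*h^4 + 9.2546*h^3 - 10.0703*h^2 + 20.9114*h - 13.3032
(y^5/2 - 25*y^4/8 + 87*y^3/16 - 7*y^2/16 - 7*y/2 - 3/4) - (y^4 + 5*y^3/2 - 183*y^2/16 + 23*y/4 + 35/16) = y^5/2 - 33*y^4/8 + 47*y^3/16 + 11*y^2 - 37*y/4 - 47/16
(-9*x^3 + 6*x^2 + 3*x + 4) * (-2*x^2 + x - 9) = 18*x^5 - 21*x^4 + 81*x^3 - 59*x^2 - 23*x - 36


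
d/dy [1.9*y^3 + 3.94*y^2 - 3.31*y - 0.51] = 5.7*y^2 + 7.88*y - 3.31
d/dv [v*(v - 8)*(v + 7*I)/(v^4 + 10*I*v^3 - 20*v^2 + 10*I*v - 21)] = (-v^4 + 16*v^3 + v^2*(1 + 24*I) + 6*I*v - 24*I)/(v^6 + 6*I*v^5 - 7*v^4 + 12*I*v^3 - 17*v^2 + 6*I*v - 9)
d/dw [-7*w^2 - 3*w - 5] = -14*w - 3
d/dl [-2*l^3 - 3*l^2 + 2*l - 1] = -6*l^2 - 6*l + 2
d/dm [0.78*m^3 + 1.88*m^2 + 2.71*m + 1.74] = 2.34*m^2 + 3.76*m + 2.71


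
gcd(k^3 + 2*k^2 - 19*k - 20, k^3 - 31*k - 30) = k^2 + 6*k + 5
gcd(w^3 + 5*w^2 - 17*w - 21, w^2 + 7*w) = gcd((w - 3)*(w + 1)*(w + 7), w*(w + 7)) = w + 7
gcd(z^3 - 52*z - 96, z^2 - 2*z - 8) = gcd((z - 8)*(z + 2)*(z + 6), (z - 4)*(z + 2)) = z + 2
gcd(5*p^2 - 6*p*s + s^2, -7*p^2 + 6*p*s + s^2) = p - s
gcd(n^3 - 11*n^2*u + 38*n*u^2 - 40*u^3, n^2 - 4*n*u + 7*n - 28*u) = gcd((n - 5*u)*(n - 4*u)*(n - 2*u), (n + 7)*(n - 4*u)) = -n + 4*u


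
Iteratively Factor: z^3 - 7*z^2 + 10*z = (z - 2)*(z^2 - 5*z) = (z - 5)*(z - 2)*(z)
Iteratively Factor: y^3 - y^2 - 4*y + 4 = (y - 1)*(y^2 - 4) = (y - 1)*(y + 2)*(y - 2)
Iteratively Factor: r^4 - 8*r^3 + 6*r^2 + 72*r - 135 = (r - 5)*(r^3 - 3*r^2 - 9*r + 27) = (r - 5)*(r - 3)*(r^2 - 9) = (r - 5)*(r - 3)^2*(r + 3)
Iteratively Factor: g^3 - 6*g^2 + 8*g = (g - 4)*(g^2 - 2*g) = (g - 4)*(g - 2)*(g)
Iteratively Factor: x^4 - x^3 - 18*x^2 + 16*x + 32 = (x + 4)*(x^3 - 5*x^2 + 2*x + 8) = (x - 2)*(x + 4)*(x^2 - 3*x - 4) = (x - 2)*(x + 1)*(x + 4)*(x - 4)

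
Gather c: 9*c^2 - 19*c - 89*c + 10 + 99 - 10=9*c^2 - 108*c + 99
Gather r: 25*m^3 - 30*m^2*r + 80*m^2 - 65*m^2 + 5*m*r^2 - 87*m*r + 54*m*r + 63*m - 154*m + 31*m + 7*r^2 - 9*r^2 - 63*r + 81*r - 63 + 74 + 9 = 25*m^3 + 15*m^2 - 60*m + r^2*(5*m - 2) + r*(-30*m^2 - 33*m + 18) + 20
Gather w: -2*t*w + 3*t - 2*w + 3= 3*t + w*(-2*t - 2) + 3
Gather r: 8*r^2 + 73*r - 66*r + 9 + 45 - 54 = 8*r^2 + 7*r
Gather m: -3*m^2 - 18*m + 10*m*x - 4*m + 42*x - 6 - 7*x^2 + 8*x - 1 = -3*m^2 + m*(10*x - 22) - 7*x^2 + 50*x - 7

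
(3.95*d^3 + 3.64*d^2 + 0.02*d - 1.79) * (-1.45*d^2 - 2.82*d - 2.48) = -5.7275*d^5 - 16.417*d^4 - 20.0898*d^3 - 6.4881*d^2 + 4.9982*d + 4.4392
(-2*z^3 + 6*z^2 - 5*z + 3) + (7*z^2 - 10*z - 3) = -2*z^3 + 13*z^2 - 15*z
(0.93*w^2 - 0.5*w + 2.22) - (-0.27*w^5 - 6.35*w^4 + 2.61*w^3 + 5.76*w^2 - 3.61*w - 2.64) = 0.27*w^5 + 6.35*w^4 - 2.61*w^3 - 4.83*w^2 + 3.11*w + 4.86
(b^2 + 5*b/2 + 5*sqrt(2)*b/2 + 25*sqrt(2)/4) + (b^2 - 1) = 2*b^2 + 5*b/2 + 5*sqrt(2)*b/2 - 1 + 25*sqrt(2)/4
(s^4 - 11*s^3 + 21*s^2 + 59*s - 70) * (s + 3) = s^5 - 8*s^4 - 12*s^3 + 122*s^2 + 107*s - 210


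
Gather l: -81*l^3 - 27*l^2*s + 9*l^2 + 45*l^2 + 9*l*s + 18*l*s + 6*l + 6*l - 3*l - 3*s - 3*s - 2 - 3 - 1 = -81*l^3 + l^2*(54 - 27*s) + l*(27*s + 9) - 6*s - 6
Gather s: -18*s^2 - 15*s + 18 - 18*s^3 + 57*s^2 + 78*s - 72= -18*s^3 + 39*s^2 + 63*s - 54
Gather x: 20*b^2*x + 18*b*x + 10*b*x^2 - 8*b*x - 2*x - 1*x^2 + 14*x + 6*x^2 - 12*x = x^2*(10*b + 5) + x*(20*b^2 + 10*b)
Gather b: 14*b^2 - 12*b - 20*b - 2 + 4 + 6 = 14*b^2 - 32*b + 8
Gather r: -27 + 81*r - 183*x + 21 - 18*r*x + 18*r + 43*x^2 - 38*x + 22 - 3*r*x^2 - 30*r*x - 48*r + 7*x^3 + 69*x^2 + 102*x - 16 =r*(-3*x^2 - 48*x + 51) + 7*x^3 + 112*x^2 - 119*x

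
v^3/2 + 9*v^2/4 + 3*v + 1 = (v/2 + 1)*(v + 1/2)*(v + 2)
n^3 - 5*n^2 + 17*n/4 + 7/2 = (n - 7/2)*(n - 2)*(n + 1/2)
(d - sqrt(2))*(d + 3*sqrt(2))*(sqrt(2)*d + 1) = sqrt(2)*d^3 + 5*d^2 - 4*sqrt(2)*d - 6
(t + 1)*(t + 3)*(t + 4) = t^3 + 8*t^2 + 19*t + 12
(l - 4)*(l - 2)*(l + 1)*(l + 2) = l^4 - 3*l^3 - 8*l^2 + 12*l + 16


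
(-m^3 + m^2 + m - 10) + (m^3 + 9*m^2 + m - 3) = 10*m^2 + 2*m - 13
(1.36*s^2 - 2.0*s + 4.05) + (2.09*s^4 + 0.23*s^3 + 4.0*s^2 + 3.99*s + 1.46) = 2.09*s^4 + 0.23*s^3 + 5.36*s^2 + 1.99*s + 5.51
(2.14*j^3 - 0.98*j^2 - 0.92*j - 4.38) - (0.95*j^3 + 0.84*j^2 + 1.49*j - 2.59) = 1.19*j^3 - 1.82*j^2 - 2.41*j - 1.79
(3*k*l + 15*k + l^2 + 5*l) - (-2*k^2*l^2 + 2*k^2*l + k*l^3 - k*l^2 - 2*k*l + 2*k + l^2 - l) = 2*k^2*l^2 - 2*k^2*l - k*l^3 + k*l^2 + 5*k*l + 13*k + 6*l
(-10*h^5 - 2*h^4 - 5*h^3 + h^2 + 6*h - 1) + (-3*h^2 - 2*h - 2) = -10*h^5 - 2*h^4 - 5*h^3 - 2*h^2 + 4*h - 3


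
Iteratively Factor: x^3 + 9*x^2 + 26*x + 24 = (x + 4)*(x^2 + 5*x + 6) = (x + 3)*(x + 4)*(x + 2)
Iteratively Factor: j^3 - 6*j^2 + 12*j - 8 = (j - 2)*(j^2 - 4*j + 4) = (j - 2)^2*(j - 2)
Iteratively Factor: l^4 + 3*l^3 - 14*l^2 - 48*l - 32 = (l + 1)*(l^3 + 2*l^2 - 16*l - 32) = (l + 1)*(l + 4)*(l^2 - 2*l - 8) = (l - 4)*(l + 1)*(l + 4)*(l + 2)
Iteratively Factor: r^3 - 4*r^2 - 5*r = (r)*(r^2 - 4*r - 5) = r*(r - 5)*(r + 1)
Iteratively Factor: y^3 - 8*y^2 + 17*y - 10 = (y - 5)*(y^2 - 3*y + 2) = (y - 5)*(y - 2)*(y - 1)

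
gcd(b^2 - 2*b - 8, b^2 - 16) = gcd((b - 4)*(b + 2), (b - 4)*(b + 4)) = b - 4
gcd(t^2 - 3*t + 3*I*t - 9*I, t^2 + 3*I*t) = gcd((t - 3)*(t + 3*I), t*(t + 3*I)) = t + 3*I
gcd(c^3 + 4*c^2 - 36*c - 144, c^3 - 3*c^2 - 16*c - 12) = c - 6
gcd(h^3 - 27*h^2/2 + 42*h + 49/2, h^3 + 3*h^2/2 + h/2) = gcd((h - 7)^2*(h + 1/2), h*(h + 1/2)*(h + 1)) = h + 1/2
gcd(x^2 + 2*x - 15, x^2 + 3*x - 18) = x - 3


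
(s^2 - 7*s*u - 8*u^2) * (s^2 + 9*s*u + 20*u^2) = s^4 + 2*s^3*u - 51*s^2*u^2 - 212*s*u^3 - 160*u^4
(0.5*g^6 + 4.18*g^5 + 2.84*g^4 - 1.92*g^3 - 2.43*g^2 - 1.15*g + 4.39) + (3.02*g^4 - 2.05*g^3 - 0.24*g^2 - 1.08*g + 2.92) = 0.5*g^6 + 4.18*g^5 + 5.86*g^4 - 3.97*g^3 - 2.67*g^2 - 2.23*g + 7.31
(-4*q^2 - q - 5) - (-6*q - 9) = -4*q^2 + 5*q + 4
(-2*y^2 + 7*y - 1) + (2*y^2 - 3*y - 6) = 4*y - 7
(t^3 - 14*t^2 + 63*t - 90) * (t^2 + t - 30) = t^5 - 13*t^4 + 19*t^3 + 393*t^2 - 1980*t + 2700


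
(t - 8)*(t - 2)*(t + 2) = t^3 - 8*t^2 - 4*t + 32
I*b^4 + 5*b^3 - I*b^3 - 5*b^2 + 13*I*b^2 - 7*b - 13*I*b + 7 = (b - 7*I)*(b + I)^2*(I*b - I)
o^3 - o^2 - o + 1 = (o - 1)^2*(o + 1)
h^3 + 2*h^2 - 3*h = h*(h - 1)*(h + 3)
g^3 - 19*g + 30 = (g - 3)*(g - 2)*(g + 5)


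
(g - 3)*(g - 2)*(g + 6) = g^3 + g^2 - 24*g + 36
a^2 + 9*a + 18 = (a + 3)*(a + 6)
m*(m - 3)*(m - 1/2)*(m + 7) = m^4 + 7*m^3/2 - 23*m^2 + 21*m/2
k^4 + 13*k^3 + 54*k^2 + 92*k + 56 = (k + 2)^3*(k + 7)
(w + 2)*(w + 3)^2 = w^3 + 8*w^2 + 21*w + 18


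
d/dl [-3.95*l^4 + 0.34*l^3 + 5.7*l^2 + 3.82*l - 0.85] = -15.8*l^3 + 1.02*l^2 + 11.4*l + 3.82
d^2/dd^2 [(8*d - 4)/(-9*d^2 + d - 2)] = 8*(-(2*d - 1)*(18*d - 1)^2 + (54*d - 11)*(9*d^2 - d + 2))/(9*d^2 - d + 2)^3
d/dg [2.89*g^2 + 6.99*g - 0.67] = 5.78*g + 6.99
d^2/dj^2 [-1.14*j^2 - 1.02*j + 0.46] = -2.28000000000000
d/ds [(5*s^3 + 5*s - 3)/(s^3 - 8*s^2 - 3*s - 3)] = 4*(-10*s^4 - 10*s^3 + s^2 - 12*s - 6)/(s^6 - 16*s^5 + 58*s^4 + 42*s^3 + 57*s^2 + 18*s + 9)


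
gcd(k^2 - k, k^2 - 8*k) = k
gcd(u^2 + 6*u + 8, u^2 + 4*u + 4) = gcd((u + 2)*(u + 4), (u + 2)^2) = u + 2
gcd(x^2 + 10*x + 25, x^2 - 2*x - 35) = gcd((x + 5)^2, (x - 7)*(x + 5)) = x + 5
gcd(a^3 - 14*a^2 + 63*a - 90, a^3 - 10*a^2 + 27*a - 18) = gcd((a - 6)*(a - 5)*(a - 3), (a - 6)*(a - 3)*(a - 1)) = a^2 - 9*a + 18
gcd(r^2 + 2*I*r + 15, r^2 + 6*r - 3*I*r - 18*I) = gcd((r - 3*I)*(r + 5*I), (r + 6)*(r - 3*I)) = r - 3*I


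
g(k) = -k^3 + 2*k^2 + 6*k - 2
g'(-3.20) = -37.52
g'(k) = -3*k^2 + 4*k + 6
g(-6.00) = 250.00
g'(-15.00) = -729.00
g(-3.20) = 32.05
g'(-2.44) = -21.62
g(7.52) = -269.04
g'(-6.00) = -126.00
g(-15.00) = 3733.00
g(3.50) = 0.62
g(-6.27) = 285.50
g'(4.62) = -39.55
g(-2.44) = 9.79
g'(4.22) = -30.55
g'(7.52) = -133.57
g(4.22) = -16.21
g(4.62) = -30.20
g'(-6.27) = -137.02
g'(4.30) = -32.27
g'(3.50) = -16.75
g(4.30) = -18.73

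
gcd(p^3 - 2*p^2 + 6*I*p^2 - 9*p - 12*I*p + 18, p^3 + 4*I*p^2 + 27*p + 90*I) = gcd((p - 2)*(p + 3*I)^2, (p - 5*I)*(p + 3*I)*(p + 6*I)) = p + 3*I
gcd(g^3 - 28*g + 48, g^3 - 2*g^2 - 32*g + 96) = g^2 + 2*g - 24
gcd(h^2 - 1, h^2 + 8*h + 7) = h + 1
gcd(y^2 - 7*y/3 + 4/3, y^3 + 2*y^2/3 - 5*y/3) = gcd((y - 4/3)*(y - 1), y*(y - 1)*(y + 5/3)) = y - 1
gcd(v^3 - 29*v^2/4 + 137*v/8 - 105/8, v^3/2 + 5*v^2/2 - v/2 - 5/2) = 1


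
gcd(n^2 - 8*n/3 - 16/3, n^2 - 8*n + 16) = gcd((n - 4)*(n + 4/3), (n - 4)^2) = n - 4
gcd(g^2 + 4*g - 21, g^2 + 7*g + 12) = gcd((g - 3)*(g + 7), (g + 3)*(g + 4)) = 1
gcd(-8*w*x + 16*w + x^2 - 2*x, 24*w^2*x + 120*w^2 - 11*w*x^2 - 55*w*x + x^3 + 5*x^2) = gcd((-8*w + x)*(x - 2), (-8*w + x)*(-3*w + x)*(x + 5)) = -8*w + x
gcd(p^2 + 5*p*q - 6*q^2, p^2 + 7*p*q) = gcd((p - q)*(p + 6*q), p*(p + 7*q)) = 1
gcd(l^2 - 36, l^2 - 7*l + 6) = l - 6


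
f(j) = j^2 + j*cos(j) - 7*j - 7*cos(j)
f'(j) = -j*sin(j) + 2*j + 7*sin(j) + cos(j) - 7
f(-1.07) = 4.76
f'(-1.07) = -15.74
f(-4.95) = 56.34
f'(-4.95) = -5.05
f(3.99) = -10.02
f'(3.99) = -1.94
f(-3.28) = 43.90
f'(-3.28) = -13.13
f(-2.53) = 31.91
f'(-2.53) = -18.35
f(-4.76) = 55.42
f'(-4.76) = -4.73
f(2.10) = -7.82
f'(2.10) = 0.92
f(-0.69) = -0.62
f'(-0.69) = -12.50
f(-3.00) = 39.90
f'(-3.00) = -15.40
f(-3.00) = 39.90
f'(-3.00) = -15.40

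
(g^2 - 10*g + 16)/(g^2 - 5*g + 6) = (g - 8)/(g - 3)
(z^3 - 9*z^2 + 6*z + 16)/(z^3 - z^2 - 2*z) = (z - 8)/z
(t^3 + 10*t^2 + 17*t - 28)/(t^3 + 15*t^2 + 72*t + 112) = (t - 1)/(t + 4)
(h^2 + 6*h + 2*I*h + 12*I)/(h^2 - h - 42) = (h + 2*I)/(h - 7)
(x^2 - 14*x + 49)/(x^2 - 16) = (x^2 - 14*x + 49)/(x^2 - 16)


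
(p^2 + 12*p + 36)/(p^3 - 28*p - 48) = (p^2 + 12*p + 36)/(p^3 - 28*p - 48)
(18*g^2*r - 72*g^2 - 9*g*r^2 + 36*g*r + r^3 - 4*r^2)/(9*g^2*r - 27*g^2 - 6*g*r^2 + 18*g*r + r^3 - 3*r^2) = (-6*g*r + 24*g + r^2 - 4*r)/(-3*g*r + 9*g + r^2 - 3*r)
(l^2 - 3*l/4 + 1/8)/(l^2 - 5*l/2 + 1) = (l - 1/4)/(l - 2)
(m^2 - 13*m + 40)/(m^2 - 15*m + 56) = (m - 5)/(m - 7)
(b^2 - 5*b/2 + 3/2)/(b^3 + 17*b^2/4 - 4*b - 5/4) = 2*(2*b - 3)/(4*b^2 + 21*b + 5)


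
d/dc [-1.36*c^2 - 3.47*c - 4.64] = -2.72*c - 3.47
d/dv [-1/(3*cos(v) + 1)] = -3*sin(v)/(3*cos(v) + 1)^2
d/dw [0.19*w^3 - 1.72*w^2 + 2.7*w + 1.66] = 0.57*w^2 - 3.44*w + 2.7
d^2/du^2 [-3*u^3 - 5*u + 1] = -18*u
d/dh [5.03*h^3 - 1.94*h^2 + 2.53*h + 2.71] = 15.09*h^2 - 3.88*h + 2.53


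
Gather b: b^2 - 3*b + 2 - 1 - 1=b^2 - 3*b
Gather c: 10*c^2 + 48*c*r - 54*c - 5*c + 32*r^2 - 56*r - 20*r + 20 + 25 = 10*c^2 + c*(48*r - 59) + 32*r^2 - 76*r + 45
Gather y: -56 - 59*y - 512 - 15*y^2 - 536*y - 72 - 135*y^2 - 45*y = -150*y^2 - 640*y - 640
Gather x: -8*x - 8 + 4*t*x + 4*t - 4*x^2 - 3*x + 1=4*t - 4*x^2 + x*(4*t - 11) - 7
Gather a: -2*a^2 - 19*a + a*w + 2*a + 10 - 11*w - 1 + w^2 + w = -2*a^2 + a*(w - 17) + w^2 - 10*w + 9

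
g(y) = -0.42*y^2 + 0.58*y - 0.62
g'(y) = 0.58 - 0.84*y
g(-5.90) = -18.66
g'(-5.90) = 5.54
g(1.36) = -0.61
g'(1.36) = -0.56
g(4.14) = -5.42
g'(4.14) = -2.90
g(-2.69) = -5.22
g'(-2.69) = 2.84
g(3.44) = -3.59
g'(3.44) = -2.31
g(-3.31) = -7.14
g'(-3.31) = 3.36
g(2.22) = -1.40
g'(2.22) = -1.28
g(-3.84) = -9.04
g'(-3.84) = 3.81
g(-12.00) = -68.06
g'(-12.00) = 10.66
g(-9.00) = -39.86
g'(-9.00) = 8.14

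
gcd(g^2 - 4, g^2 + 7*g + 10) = g + 2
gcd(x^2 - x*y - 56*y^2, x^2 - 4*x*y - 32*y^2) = x - 8*y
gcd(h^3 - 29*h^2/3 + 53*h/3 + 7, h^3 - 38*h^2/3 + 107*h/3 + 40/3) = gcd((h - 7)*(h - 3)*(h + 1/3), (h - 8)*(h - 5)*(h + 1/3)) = h + 1/3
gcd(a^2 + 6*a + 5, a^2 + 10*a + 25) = a + 5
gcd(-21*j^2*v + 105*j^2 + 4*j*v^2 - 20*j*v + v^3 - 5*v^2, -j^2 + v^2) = 1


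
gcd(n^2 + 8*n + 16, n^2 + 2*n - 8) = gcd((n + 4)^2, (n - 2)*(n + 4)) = n + 4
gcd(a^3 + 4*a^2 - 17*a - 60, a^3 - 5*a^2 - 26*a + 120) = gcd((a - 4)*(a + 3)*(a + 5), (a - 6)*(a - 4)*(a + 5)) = a^2 + a - 20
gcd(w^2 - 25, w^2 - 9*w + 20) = w - 5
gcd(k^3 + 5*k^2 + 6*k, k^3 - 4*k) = k^2 + 2*k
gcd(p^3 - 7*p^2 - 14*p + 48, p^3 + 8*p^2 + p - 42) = p^2 + p - 6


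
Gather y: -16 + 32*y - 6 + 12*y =44*y - 22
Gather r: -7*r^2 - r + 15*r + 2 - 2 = -7*r^2 + 14*r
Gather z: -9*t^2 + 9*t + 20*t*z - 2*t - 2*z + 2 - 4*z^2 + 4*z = -9*t^2 + 7*t - 4*z^2 + z*(20*t + 2) + 2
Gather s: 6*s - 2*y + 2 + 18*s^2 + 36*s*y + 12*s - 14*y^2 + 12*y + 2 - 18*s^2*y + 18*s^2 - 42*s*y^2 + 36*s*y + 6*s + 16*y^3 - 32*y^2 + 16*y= s^2*(36 - 18*y) + s*(-42*y^2 + 72*y + 24) + 16*y^3 - 46*y^2 + 26*y + 4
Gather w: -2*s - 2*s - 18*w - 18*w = -4*s - 36*w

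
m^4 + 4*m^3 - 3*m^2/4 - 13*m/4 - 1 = (m - 1)*(m + 1/2)^2*(m + 4)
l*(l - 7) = l^2 - 7*l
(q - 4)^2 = q^2 - 8*q + 16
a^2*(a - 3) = a^3 - 3*a^2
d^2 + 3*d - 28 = (d - 4)*(d + 7)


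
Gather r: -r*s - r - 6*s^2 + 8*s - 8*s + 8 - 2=r*(-s - 1) - 6*s^2 + 6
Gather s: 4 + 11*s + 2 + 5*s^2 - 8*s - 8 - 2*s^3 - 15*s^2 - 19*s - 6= -2*s^3 - 10*s^2 - 16*s - 8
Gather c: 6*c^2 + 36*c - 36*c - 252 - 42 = 6*c^2 - 294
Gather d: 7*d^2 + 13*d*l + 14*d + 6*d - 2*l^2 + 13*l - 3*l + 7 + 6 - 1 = 7*d^2 + d*(13*l + 20) - 2*l^2 + 10*l + 12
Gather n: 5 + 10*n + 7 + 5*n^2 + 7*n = 5*n^2 + 17*n + 12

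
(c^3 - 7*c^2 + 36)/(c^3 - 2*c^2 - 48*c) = (-c^3 + 7*c^2 - 36)/(c*(-c^2 + 2*c + 48))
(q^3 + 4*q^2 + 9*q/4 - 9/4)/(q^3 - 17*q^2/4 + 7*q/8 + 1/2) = 2*(2*q^2 + 9*q + 9)/(4*q^2 - 15*q - 4)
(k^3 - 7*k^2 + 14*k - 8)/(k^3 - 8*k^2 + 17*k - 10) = (k - 4)/(k - 5)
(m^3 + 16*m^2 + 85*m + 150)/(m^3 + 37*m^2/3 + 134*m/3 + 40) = 3*(m + 5)/(3*m + 4)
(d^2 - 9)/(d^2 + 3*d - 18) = (d + 3)/(d + 6)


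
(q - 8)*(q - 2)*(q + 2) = q^3 - 8*q^2 - 4*q + 32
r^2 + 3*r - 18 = (r - 3)*(r + 6)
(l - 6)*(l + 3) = l^2 - 3*l - 18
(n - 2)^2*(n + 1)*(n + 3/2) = n^4 - 3*n^3/2 - 9*n^2/2 + 4*n + 6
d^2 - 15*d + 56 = (d - 8)*(d - 7)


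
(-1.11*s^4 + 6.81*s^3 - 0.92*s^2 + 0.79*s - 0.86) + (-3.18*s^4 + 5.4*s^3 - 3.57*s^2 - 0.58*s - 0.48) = -4.29*s^4 + 12.21*s^3 - 4.49*s^2 + 0.21*s - 1.34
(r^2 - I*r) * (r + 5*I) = r^3 + 4*I*r^2 + 5*r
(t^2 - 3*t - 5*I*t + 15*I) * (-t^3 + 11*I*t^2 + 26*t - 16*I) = -t^5 + 3*t^4 + 16*I*t^4 + 81*t^3 - 48*I*t^3 - 243*t^2 - 146*I*t^2 - 80*t + 438*I*t + 240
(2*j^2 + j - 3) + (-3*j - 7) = 2*j^2 - 2*j - 10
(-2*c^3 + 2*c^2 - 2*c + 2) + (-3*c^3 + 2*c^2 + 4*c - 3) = -5*c^3 + 4*c^2 + 2*c - 1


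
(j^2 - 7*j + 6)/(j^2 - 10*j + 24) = (j - 1)/(j - 4)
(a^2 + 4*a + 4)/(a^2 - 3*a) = (a^2 + 4*a + 4)/(a*(a - 3))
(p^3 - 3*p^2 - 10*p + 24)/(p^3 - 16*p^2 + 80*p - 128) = (p^2 + p - 6)/(p^2 - 12*p + 32)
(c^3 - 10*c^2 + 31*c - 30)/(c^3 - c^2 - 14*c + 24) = (c - 5)/(c + 4)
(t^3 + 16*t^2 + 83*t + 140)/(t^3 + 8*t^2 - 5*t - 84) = (t + 5)/(t - 3)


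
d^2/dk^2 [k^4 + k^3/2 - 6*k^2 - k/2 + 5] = 12*k^2 + 3*k - 12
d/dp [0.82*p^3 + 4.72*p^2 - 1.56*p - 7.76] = 2.46*p^2 + 9.44*p - 1.56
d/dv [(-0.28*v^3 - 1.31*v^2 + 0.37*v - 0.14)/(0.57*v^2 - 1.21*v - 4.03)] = (-0.1596*v^4 + 0.6776*v^3 + 4.7594*v^2 + 10.7182*v - 1.6605)/(0.3249*v^4 - 1.3794*v^3 - 3.1301*v^2 + 9.7526*v + 16.2409)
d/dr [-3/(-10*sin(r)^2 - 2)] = -30*sin(2*r)/(5*cos(2*r) - 7)^2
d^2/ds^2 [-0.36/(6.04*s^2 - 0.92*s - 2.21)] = (-26.266752*s^2 + 4.000896*s + 0.36*(12.08*s - 0.92)*(24.16*s - 1.84) + 9.610848)/(-6.04*s^2 + 0.92*s + 2.21)^3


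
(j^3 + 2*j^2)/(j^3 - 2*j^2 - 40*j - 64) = j^2/(j^2 - 4*j - 32)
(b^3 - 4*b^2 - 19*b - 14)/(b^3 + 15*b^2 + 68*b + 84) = (b^2 - 6*b - 7)/(b^2 + 13*b + 42)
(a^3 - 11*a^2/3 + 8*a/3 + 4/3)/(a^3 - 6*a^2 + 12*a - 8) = (a + 1/3)/(a - 2)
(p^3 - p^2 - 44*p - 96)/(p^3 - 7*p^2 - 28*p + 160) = (p^2 + 7*p + 12)/(p^2 + p - 20)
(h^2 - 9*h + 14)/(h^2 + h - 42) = (h^2 - 9*h + 14)/(h^2 + h - 42)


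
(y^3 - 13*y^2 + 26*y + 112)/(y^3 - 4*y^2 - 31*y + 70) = (y^2 - 6*y - 16)/(y^2 + 3*y - 10)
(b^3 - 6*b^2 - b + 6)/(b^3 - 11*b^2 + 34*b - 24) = (b + 1)/(b - 4)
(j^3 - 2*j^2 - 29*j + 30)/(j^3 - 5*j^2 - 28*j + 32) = (j^2 - j - 30)/(j^2 - 4*j - 32)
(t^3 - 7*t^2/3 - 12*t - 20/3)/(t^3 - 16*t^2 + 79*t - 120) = (3*t^2 + 8*t + 4)/(3*(t^2 - 11*t + 24))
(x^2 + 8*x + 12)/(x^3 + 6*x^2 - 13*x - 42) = (x + 6)/(x^2 + 4*x - 21)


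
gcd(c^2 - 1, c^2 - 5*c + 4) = c - 1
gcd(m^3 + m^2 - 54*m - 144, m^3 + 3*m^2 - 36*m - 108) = m^2 + 9*m + 18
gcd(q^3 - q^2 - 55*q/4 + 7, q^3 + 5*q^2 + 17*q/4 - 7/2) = q^2 + 3*q - 7/4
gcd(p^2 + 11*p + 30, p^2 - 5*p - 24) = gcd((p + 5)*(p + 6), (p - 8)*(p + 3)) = 1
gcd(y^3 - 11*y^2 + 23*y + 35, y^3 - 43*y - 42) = y^2 - 6*y - 7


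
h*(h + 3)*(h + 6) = h^3 + 9*h^2 + 18*h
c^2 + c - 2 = (c - 1)*(c + 2)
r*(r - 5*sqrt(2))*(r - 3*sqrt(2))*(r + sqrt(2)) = r^4 - 7*sqrt(2)*r^3 + 14*r^2 + 30*sqrt(2)*r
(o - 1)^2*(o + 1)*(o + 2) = o^4 + o^3 - 3*o^2 - o + 2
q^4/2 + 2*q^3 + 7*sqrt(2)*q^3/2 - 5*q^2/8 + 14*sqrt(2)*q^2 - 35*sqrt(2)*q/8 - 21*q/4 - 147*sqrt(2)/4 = (q/2 + 1)*(q - 3/2)*(q + 7/2)*(q + 7*sqrt(2))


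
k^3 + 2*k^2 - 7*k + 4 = (k - 1)^2*(k + 4)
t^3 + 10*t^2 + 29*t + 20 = (t + 1)*(t + 4)*(t + 5)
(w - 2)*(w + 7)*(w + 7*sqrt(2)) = w^3 + 5*w^2 + 7*sqrt(2)*w^2 - 14*w + 35*sqrt(2)*w - 98*sqrt(2)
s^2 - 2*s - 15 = (s - 5)*(s + 3)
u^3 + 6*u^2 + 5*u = u*(u + 1)*(u + 5)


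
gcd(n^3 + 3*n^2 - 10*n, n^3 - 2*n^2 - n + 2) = n - 2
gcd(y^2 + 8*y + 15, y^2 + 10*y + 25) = y + 5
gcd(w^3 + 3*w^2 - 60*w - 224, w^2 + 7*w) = w + 7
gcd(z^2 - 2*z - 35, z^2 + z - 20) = z + 5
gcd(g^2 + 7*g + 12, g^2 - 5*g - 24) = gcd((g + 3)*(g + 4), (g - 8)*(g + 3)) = g + 3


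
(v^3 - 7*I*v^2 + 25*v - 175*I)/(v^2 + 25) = v - 7*I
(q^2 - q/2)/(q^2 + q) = (q - 1/2)/(q + 1)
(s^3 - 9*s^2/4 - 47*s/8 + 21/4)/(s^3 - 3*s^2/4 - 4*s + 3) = (s - 7/2)/(s - 2)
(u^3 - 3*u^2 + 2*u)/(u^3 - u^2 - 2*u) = (u - 1)/(u + 1)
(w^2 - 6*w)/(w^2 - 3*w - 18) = w/(w + 3)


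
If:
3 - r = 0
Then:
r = 3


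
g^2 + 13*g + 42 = (g + 6)*(g + 7)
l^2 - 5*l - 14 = (l - 7)*(l + 2)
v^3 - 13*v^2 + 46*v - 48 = (v - 8)*(v - 3)*(v - 2)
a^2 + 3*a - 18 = (a - 3)*(a + 6)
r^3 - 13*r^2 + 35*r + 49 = (r - 7)^2*(r + 1)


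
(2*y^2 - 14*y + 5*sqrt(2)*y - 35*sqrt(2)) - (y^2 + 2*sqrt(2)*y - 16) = y^2 - 14*y + 3*sqrt(2)*y - 35*sqrt(2) + 16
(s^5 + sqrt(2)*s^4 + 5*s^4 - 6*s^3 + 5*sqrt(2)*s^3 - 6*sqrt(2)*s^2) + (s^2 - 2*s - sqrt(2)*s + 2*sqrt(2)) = s^5 + sqrt(2)*s^4 + 5*s^4 - 6*s^3 + 5*sqrt(2)*s^3 - 6*sqrt(2)*s^2 + s^2 - 2*s - sqrt(2)*s + 2*sqrt(2)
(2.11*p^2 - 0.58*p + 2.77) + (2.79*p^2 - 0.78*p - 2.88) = 4.9*p^2 - 1.36*p - 0.11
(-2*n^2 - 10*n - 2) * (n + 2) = -2*n^3 - 14*n^2 - 22*n - 4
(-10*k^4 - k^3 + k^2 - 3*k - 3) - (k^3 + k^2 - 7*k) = -10*k^4 - 2*k^3 + 4*k - 3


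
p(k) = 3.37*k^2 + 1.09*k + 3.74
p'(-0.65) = -3.29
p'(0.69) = 5.74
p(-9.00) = 266.90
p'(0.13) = 1.97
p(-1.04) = 6.25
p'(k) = 6.74*k + 1.09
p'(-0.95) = -5.31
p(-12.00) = 475.94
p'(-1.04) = -5.92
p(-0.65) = 4.46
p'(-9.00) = -59.57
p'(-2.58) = -16.30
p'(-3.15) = -20.14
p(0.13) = 3.94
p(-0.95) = 5.75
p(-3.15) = 33.75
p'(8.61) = 59.12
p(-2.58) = 23.36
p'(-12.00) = -79.79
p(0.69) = 6.10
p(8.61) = 262.95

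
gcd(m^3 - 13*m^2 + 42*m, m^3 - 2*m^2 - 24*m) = m^2 - 6*m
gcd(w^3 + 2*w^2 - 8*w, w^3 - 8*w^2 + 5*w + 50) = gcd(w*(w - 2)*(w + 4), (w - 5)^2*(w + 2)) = 1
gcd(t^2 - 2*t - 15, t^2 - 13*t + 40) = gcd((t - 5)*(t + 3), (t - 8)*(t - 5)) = t - 5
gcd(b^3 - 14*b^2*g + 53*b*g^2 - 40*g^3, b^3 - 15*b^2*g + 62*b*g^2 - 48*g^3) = b^2 - 9*b*g + 8*g^2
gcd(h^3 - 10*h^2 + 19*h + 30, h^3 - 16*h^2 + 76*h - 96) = h - 6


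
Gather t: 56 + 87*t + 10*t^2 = 10*t^2 + 87*t + 56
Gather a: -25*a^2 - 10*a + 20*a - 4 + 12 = -25*a^2 + 10*a + 8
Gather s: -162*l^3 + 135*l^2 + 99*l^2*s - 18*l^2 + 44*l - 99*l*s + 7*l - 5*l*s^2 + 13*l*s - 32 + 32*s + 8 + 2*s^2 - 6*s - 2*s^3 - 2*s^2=-162*l^3 + 117*l^2 - 5*l*s^2 + 51*l - 2*s^3 + s*(99*l^2 - 86*l + 26) - 24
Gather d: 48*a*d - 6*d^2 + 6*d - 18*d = -6*d^2 + d*(48*a - 12)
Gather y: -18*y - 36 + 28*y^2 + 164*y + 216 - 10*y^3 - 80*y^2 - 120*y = -10*y^3 - 52*y^2 + 26*y + 180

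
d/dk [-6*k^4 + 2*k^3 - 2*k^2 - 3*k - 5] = -24*k^3 + 6*k^2 - 4*k - 3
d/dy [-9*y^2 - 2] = -18*y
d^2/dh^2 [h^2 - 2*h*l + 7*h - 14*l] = 2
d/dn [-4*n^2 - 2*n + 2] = -8*n - 2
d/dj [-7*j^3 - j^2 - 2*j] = -21*j^2 - 2*j - 2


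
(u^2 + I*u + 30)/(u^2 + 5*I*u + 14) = (u^2 + I*u + 30)/(u^2 + 5*I*u + 14)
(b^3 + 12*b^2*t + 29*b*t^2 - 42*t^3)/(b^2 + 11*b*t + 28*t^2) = (b^2 + 5*b*t - 6*t^2)/(b + 4*t)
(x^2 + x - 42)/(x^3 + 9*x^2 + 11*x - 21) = (x - 6)/(x^2 + 2*x - 3)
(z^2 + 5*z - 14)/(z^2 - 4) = (z + 7)/(z + 2)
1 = 1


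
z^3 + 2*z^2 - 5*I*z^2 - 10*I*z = z*(z + 2)*(z - 5*I)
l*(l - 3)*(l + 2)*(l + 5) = l^4 + 4*l^3 - 11*l^2 - 30*l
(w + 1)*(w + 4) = w^2 + 5*w + 4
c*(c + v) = c^2 + c*v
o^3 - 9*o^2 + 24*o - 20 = (o - 5)*(o - 2)^2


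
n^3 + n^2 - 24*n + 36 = (n - 3)*(n - 2)*(n + 6)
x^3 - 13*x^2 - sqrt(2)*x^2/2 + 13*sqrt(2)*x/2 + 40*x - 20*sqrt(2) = (x - 8)*(x - 5)*(x - sqrt(2)/2)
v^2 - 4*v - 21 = (v - 7)*(v + 3)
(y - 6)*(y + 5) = y^2 - y - 30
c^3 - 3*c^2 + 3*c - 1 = (c - 1)^3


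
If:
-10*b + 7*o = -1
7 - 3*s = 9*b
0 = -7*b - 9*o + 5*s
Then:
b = 68/183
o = 71/183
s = 223/183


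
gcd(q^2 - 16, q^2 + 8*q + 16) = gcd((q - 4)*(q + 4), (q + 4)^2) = q + 4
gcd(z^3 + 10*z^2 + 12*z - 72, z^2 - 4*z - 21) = 1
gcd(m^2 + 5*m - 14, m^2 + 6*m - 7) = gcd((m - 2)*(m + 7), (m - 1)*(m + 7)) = m + 7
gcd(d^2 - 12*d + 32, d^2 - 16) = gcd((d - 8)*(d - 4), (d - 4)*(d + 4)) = d - 4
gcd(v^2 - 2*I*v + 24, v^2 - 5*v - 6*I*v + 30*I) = v - 6*I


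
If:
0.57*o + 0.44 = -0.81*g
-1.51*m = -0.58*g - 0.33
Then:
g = -0.703703703703704*o - 0.54320987654321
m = 0.00989289510260813 - 0.270296786853078*o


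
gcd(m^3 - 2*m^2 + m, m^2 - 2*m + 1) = m^2 - 2*m + 1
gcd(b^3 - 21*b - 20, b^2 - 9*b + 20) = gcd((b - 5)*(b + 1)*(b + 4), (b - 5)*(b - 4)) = b - 5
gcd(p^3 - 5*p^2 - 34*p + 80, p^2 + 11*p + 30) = p + 5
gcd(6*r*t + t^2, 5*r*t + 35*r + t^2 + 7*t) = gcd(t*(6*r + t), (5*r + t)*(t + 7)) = 1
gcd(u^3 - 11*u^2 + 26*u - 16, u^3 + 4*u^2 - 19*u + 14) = u^2 - 3*u + 2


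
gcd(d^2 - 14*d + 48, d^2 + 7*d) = 1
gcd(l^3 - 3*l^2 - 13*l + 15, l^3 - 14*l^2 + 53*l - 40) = l^2 - 6*l + 5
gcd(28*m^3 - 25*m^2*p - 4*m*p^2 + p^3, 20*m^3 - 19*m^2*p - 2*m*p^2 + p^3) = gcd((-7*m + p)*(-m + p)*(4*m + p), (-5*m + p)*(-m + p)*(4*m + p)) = -4*m^2 + 3*m*p + p^2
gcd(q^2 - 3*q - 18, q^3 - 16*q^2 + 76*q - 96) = q - 6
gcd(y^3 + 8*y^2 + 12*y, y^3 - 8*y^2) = y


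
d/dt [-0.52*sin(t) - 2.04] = -0.52*cos(t)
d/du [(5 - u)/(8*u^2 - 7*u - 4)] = (-8*u^2 + 7*u + (u - 5)*(16*u - 7) + 4)/(-8*u^2 + 7*u + 4)^2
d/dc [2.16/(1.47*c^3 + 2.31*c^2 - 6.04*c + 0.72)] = (-9.5256*c^2 - 9.9792*c + 13.0464)/(1.47*c^3 + 2.31*c^2 - 6.04*c + 0.72)^2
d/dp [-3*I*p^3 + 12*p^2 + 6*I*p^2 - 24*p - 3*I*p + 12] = -9*I*p^2 + 12*p*(2 + I) - 24 - 3*I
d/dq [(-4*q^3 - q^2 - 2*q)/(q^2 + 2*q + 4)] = 4*(-q^4 - 4*q^3 - 12*q^2 - 2*q - 2)/(q^4 + 4*q^3 + 12*q^2 + 16*q + 16)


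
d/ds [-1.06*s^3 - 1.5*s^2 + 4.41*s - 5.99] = -3.18*s^2 - 3.0*s + 4.41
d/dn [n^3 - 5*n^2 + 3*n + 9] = 3*n^2 - 10*n + 3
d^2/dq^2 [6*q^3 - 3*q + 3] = 36*q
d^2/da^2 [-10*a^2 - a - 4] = -20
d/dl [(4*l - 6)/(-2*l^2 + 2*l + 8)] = (-2*l^2 + 2*l + (2*l - 3)*(2*l - 1) + 8)/(-l^2 + l + 4)^2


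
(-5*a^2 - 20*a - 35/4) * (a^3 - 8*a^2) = -5*a^5 + 20*a^4 + 605*a^3/4 + 70*a^2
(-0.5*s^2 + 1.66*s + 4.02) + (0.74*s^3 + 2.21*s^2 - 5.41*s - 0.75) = 0.74*s^3 + 1.71*s^2 - 3.75*s + 3.27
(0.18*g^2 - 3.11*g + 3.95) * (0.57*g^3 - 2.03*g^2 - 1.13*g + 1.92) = 0.1026*g^5 - 2.1381*g^4 + 8.3614*g^3 - 4.1586*g^2 - 10.4347*g + 7.584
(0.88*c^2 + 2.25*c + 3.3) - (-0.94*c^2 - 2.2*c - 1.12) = 1.82*c^2 + 4.45*c + 4.42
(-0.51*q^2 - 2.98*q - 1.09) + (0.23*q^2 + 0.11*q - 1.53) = -0.28*q^2 - 2.87*q - 2.62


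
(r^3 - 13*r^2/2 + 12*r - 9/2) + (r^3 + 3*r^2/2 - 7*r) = 2*r^3 - 5*r^2 + 5*r - 9/2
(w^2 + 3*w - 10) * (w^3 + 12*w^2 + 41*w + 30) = w^5 + 15*w^4 + 67*w^3 + 33*w^2 - 320*w - 300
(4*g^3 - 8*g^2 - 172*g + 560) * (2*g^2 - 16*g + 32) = 8*g^5 - 80*g^4 - 88*g^3 + 3616*g^2 - 14464*g + 17920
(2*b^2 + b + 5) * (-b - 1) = -2*b^3 - 3*b^2 - 6*b - 5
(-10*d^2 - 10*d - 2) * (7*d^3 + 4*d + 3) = -70*d^5 - 70*d^4 - 54*d^3 - 70*d^2 - 38*d - 6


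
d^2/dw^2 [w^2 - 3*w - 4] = 2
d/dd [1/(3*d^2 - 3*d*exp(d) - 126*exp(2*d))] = (d*exp(d) - 2*d + 84*exp(2*d) + exp(d))/(3*(-d^2 + d*exp(d) + 42*exp(2*d))^2)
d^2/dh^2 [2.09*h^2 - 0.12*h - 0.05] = 4.18000000000000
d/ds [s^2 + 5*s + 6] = 2*s + 5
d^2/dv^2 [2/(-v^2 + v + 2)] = 4*(-v^2 + v + (2*v - 1)^2 + 2)/(-v^2 + v + 2)^3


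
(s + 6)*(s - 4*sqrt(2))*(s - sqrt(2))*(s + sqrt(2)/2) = s^4 - 9*sqrt(2)*s^3/2 + 6*s^3 - 27*sqrt(2)*s^2 + 3*s^2 + 4*sqrt(2)*s + 18*s + 24*sqrt(2)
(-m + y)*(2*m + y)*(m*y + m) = -2*m^3*y - 2*m^3 + m^2*y^2 + m^2*y + m*y^3 + m*y^2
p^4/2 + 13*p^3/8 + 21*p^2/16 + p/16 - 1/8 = (p/2 + 1/4)*(p - 1/4)*(p + 1)*(p + 2)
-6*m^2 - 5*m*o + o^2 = (-6*m + o)*(m + o)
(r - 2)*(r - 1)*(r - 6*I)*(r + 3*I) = r^4 - 3*r^3 - 3*I*r^3 + 20*r^2 + 9*I*r^2 - 54*r - 6*I*r + 36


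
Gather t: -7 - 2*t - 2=-2*t - 9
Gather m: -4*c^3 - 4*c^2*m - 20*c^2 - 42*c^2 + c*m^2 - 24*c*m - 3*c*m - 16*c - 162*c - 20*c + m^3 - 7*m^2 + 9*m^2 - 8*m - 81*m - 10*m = -4*c^3 - 62*c^2 - 198*c + m^3 + m^2*(c + 2) + m*(-4*c^2 - 27*c - 99)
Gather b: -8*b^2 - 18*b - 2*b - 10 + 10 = -8*b^2 - 20*b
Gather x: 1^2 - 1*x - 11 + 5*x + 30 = 4*x + 20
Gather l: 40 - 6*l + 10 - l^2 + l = -l^2 - 5*l + 50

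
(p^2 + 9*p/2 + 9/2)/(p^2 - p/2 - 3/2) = (2*p^2 + 9*p + 9)/(2*p^2 - p - 3)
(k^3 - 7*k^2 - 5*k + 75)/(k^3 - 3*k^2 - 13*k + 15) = (k - 5)/(k - 1)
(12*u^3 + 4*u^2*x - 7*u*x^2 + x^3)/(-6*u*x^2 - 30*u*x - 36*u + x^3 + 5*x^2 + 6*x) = (-2*u^2 - u*x + x^2)/(x^2 + 5*x + 6)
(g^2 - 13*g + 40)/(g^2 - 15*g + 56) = (g - 5)/(g - 7)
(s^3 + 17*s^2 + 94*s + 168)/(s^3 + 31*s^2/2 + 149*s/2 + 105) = 2*(s + 4)/(2*s + 5)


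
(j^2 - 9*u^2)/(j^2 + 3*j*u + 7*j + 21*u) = (j - 3*u)/(j + 7)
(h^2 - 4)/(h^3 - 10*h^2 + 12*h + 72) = (h - 2)/(h^2 - 12*h + 36)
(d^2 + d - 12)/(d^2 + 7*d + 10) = (d^2 + d - 12)/(d^2 + 7*d + 10)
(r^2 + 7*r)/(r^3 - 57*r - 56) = r/(r^2 - 7*r - 8)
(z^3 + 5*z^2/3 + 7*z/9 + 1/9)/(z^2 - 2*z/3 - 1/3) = (3*z^2 + 4*z + 1)/(3*(z - 1))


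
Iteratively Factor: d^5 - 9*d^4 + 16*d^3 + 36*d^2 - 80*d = (d)*(d^4 - 9*d^3 + 16*d^2 + 36*d - 80) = d*(d - 5)*(d^3 - 4*d^2 - 4*d + 16) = d*(d - 5)*(d - 2)*(d^2 - 2*d - 8) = d*(d - 5)*(d - 4)*(d - 2)*(d + 2)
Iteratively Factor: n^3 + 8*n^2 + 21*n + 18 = (n + 3)*(n^2 + 5*n + 6) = (n + 3)^2*(n + 2)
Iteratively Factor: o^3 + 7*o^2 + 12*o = (o + 4)*(o^2 + 3*o) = o*(o + 4)*(o + 3)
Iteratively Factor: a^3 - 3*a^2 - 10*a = (a)*(a^2 - 3*a - 10) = a*(a - 5)*(a + 2)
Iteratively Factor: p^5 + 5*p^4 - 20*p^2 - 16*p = (p + 4)*(p^4 + p^3 - 4*p^2 - 4*p) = (p + 1)*(p + 4)*(p^3 - 4*p) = (p + 1)*(p + 2)*(p + 4)*(p^2 - 2*p) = p*(p + 1)*(p + 2)*(p + 4)*(p - 2)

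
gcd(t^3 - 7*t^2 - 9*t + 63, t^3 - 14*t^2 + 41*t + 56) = t - 7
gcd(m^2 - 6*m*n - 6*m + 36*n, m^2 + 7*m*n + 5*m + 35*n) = 1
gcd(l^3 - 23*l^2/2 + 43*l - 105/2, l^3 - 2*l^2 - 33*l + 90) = l^2 - 8*l + 15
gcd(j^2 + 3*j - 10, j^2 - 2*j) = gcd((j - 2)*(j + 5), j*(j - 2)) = j - 2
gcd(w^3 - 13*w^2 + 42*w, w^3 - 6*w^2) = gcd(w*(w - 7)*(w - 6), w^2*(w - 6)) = w^2 - 6*w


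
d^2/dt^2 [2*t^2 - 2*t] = 4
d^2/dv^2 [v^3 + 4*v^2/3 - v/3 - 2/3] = 6*v + 8/3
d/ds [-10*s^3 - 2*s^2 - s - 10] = -30*s^2 - 4*s - 1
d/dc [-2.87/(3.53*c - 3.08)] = 10.1311/(3.53*c - 3.08)^2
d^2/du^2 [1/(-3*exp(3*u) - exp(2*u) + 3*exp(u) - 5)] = (-2*(9*exp(2*u) + 2*exp(u) - 3)^2*exp(u) + (27*exp(2*u) + 4*exp(u) - 3)*(3*exp(3*u) + exp(2*u) - 3*exp(u) + 5))*exp(u)/(3*exp(3*u) + exp(2*u) - 3*exp(u) + 5)^3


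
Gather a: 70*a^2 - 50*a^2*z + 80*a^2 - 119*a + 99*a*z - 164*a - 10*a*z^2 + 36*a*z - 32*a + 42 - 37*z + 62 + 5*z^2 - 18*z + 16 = a^2*(150 - 50*z) + a*(-10*z^2 + 135*z - 315) + 5*z^2 - 55*z + 120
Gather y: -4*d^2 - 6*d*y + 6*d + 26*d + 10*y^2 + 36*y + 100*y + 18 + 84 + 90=-4*d^2 + 32*d + 10*y^2 + y*(136 - 6*d) + 192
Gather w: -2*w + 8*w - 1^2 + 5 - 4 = 6*w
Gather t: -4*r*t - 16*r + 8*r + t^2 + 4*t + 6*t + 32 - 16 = -8*r + t^2 + t*(10 - 4*r) + 16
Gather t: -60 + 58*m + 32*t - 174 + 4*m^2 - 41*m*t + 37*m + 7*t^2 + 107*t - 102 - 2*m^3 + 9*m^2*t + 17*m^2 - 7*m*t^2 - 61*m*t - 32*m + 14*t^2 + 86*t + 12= -2*m^3 + 21*m^2 + 63*m + t^2*(21 - 7*m) + t*(9*m^2 - 102*m + 225) - 324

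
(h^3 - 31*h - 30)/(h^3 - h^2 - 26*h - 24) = (h + 5)/(h + 4)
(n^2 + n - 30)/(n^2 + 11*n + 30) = (n - 5)/(n + 5)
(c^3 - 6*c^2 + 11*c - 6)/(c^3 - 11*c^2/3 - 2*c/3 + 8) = 3*(c - 1)/(3*c + 4)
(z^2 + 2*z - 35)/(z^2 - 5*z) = (z + 7)/z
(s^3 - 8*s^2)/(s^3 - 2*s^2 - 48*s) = s/(s + 6)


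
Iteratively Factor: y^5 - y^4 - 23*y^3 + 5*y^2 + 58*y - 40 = (y - 5)*(y^4 + 4*y^3 - 3*y^2 - 10*y + 8) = (y - 5)*(y - 1)*(y^3 + 5*y^2 + 2*y - 8) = (y - 5)*(y - 1)*(y + 2)*(y^2 + 3*y - 4) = (y - 5)*(y - 1)^2*(y + 2)*(y + 4)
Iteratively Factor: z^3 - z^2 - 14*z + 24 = (z + 4)*(z^2 - 5*z + 6) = (z - 2)*(z + 4)*(z - 3)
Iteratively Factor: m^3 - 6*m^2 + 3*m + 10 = (m + 1)*(m^2 - 7*m + 10) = (m - 5)*(m + 1)*(m - 2)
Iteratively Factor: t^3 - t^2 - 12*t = (t + 3)*(t^2 - 4*t) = t*(t + 3)*(t - 4)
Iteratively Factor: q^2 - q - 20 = (q + 4)*(q - 5)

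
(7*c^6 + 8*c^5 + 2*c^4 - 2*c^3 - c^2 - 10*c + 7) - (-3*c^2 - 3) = 7*c^6 + 8*c^5 + 2*c^4 - 2*c^3 + 2*c^2 - 10*c + 10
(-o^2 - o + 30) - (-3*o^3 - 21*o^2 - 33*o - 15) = 3*o^3 + 20*o^2 + 32*o + 45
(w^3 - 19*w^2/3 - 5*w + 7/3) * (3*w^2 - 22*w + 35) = 3*w^5 - 41*w^4 + 478*w^3/3 - 314*w^2/3 - 679*w/3 + 245/3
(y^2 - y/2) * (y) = y^3 - y^2/2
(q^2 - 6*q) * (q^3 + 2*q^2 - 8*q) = q^5 - 4*q^4 - 20*q^3 + 48*q^2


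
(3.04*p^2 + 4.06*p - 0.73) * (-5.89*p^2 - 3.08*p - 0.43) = -17.9056*p^4 - 33.2766*p^3 - 9.5123*p^2 + 0.5026*p + 0.3139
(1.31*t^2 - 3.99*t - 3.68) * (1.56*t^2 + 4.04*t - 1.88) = 2.0436*t^4 - 0.931999999999999*t^3 - 24.3232*t^2 - 7.366*t + 6.9184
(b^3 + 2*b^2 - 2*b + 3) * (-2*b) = -2*b^4 - 4*b^3 + 4*b^2 - 6*b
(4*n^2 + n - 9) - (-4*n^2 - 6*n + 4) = 8*n^2 + 7*n - 13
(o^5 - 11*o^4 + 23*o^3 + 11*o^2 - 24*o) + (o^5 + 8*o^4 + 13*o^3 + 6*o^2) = 2*o^5 - 3*o^4 + 36*o^3 + 17*o^2 - 24*o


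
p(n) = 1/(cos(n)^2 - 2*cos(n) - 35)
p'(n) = (2*sin(n)*cos(n) - 2*sin(n))/(cos(n)^2 - 2*cos(n) - 35)^2 = 2*(cos(n) - 1)*sin(n)/(sin(n)^2 + 2*cos(n) + 34)^2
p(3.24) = -0.03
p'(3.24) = 0.00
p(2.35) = -0.03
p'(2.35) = -0.00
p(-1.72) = -0.03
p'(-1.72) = 0.00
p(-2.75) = -0.03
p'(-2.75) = 0.00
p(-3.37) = -0.03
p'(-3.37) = -0.00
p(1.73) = -0.03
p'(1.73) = -0.00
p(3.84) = -0.03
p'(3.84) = 0.00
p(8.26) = -0.03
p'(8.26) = -0.00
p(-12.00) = -0.03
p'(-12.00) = 0.00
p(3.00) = -0.03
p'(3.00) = 0.00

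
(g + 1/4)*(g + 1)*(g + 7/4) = g^3 + 3*g^2 + 39*g/16 + 7/16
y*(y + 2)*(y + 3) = y^3 + 5*y^2 + 6*y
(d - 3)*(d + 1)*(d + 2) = d^3 - 7*d - 6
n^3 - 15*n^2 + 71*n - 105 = (n - 7)*(n - 5)*(n - 3)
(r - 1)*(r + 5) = r^2 + 4*r - 5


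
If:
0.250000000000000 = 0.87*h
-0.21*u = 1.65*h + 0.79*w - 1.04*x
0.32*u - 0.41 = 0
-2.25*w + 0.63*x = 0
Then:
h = 0.29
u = 1.28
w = 0.25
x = 0.91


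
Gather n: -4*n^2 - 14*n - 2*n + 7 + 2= -4*n^2 - 16*n + 9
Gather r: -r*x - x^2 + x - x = -r*x - x^2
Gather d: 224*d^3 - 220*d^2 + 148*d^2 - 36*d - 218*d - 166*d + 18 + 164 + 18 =224*d^3 - 72*d^2 - 420*d + 200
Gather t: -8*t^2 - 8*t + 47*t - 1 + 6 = -8*t^2 + 39*t + 5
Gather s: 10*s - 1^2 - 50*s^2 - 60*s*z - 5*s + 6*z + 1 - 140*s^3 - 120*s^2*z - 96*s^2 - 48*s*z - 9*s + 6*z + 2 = -140*s^3 + s^2*(-120*z - 146) + s*(-108*z - 4) + 12*z + 2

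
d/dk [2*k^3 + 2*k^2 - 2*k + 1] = 6*k^2 + 4*k - 2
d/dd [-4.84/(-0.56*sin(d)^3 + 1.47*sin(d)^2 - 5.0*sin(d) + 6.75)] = (-8.1312*sin(d)^2 + 14.2296*sin(d) - 24.2)*cos(d)/(0.56*sin(d)^3 - 1.47*sin(d)^2 + 5.0*sin(d) - 6.75)^2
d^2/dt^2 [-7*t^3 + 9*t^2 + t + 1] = 18 - 42*t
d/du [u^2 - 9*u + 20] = 2*u - 9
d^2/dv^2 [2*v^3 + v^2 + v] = 12*v + 2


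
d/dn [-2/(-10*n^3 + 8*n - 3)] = 4*(4 - 15*n^2)/(10*n^3 - 8*n + 3)^2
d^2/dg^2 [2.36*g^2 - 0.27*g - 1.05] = 4.72000000000000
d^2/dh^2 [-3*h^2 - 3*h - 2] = -6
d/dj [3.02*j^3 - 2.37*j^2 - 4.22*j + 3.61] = 9.06*j^2 - 4.74*j - 4.22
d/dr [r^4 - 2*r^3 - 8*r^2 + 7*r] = 4*r^3 - 6*r^2 - 16*r + 7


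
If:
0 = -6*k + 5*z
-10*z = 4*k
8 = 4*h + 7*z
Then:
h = 2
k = 0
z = 0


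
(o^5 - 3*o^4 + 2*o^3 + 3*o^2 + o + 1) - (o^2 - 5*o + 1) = o^5 - 3*o^4 + 2*o^3 + 2*o^2 + 6*o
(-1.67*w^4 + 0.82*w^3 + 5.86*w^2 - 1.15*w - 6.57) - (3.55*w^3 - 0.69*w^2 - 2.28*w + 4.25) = -1.67*w^4 - 2.73*w^3 + 6.55*w^2 + 1.13*w - 10.82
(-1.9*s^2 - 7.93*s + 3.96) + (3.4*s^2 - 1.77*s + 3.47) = 1.5*s^2 - 9.7*s + 7.43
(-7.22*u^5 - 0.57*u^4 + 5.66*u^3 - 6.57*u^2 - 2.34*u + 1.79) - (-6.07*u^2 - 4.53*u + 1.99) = -7.22*u^5 - 0.57*u^4 + 5.66*u^3 - 0.5*u^2 + 2.19*u - 0.2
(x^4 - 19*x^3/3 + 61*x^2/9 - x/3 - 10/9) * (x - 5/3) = x^5 - 8*x^4 + 52*x^3/3 - 314*x^2/27 - 5*x/9 + 50/27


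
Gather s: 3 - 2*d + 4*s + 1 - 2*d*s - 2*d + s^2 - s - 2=-4*d + s^2 + s*(3 - 2*d) + 2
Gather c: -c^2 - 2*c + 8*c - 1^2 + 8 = -c^2 + 6*c + 7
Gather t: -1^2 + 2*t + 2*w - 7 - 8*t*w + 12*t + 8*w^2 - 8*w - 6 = t*(14 - 8*w) + 8*w^2 - 6*w - 14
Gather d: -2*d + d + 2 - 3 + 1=-d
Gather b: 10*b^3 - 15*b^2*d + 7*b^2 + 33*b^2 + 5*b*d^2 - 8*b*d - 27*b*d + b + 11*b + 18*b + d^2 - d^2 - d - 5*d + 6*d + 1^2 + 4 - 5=10*b^3 + b^2*(40 - 15*d) + b*(5*d^2 - 35*d + 30)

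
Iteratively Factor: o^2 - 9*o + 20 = (o - 4)*(o - 5)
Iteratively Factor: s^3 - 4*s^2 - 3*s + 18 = (s + 2)*(s^2 - 6*s + 9) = (s - 3)*(s + 2)*(s - 3)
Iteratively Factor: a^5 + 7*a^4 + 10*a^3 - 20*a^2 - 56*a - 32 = (a + 1)*(a^4 + 6*a^3 + 4*a^2 - 24*a - 32) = (a - 2)*(a + 1)*(a^3 + 8*a^2 + 20*a + 16) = (a - 2)*(a + 1)*(a + 2)*(a^2 + 6*a + 8) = (a - 2)*(a + 1)*(a + 2)*(a + 4)*(a + 2)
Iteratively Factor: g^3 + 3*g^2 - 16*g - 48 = (g - 4)*(g^2 + 7*g + 12) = (g - 4)*(g + 3)*(g + 4)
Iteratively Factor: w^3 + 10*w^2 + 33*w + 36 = (w + 3)*(w^2 + 7*w + 12) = (w + 3)*(w + 4)*(w + 3)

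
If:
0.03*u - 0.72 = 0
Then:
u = 24.00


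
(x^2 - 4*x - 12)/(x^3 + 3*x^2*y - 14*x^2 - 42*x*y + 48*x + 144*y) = (x + 2)/(x^2 + 3*x*y - 8*x - 24*y)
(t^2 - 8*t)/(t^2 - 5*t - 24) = t/(t + 3)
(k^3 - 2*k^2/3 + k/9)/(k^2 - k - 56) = k*(-9*k^2 + 6*k - 1)/(9*(-k^2 + k + 56))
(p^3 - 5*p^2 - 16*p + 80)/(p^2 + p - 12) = (p^2 - 9*p + 20)/(p - 3)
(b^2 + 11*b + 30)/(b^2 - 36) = (b + 5)/(b - 6)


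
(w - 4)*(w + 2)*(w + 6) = w^3 + 4*w^2 - 20*w - 48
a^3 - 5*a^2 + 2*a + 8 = (a - 4)*(a - 2)*(a + 1)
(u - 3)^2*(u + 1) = u^3 - 5*u^2 + 3*u + 9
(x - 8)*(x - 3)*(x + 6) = x^3 - 5*x^2 - 42*x + 144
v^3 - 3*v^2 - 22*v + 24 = (v - 6)*(v - 1)*(v + 4)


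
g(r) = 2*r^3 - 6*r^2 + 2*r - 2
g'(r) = 6*r^2 - 12*r + 2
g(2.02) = -5.96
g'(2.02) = 2.24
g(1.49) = -5.72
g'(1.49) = -2.56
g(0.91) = -3.64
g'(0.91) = -3.95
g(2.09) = -5.77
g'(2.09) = 3.13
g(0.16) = -1.83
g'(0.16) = 0.23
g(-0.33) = -3.39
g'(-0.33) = 6.61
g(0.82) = -3.29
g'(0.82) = -3.81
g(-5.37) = -495.47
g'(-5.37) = 239.46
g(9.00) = 988.00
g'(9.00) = 380.00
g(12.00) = 2614.00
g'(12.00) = 722.00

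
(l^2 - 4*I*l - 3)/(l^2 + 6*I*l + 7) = (l - 3*I)/(l + 7*I)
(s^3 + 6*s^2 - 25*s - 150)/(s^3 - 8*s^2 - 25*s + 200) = (s + 6)/(s - 8)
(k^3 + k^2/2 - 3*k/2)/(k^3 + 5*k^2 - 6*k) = (k + 3/2)/(k + 6)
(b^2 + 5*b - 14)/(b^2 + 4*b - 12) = (b + 7)/(b + 6)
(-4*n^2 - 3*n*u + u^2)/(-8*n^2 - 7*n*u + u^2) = (-4*n + u)/(-8*n + u)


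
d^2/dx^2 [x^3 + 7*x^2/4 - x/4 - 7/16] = 6*x + 7/2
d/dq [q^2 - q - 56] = 2*q - 1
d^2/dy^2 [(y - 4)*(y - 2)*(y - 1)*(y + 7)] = 12*y^2 - 70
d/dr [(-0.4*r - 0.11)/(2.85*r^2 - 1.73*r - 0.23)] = (1.14*r^2 + 0.627*r - 0.0983)/(8.1225*r^4 - 9.861*r^3 + 1.6819*r^2 + 0.7958*r + 0.0529)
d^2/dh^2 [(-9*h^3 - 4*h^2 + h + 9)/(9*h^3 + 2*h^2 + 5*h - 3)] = 4*(-81*h^6 + 729*h^5 + 1755*h^4 + 130*h^3 + 909*h^2 + 387*h + 129)/(729*h^9 + 486*h^8 + 1323*h^7 - 181*h^6 + 411*h^5 - 696*h^4 + 188*h^3 - 171*h^2 + 135*h - 27)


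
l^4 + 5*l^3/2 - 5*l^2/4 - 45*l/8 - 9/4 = (l - 3/2)*(l + 1/2)*(l + 3/2)*(l + 2)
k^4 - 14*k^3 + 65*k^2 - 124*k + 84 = (k - 7)*(k - 3)*(k - 2)^2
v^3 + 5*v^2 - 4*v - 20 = (v - 2)*(v + 2)*(v + 5)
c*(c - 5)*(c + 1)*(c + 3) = c^4 - c^3 - 17*c^2 - 15*c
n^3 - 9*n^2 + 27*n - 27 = (n - 3)^3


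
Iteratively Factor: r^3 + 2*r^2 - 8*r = (r)*(r^2 + 2*r - 8) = r*(r - 2)*(r + 4)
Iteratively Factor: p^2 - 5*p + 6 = (p - 2)*(p - 3)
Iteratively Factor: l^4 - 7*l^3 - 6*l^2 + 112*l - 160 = (l - 5)*(l^3 - 2*l^2 - 16*l + 32) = (l - 5)*(l + 4)*(l^2 - 6*l + 8) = (l - 5)*(l - 2)*(l + 4)*(l - 4)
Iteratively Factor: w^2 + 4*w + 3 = (w + 1)*(w + 3)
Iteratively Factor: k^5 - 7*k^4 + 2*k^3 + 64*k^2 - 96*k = (k)*(k^4 - 7*k^3 + 2*k^2 + 64*k - 96) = k*(k + 3)*(k^3 - 10*k^2 + 32*k - 32) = k*(k - 4)*(k + 3)*(k^2 - 6*k + 8) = k*(k - 4)^2*(k + 3)*(k - 2)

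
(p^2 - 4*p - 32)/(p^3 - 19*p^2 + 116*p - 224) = (p + 4)/(p^2 - 11*p + 28)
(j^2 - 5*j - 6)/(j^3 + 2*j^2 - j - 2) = (j - 6)/(j^2 + j - 2)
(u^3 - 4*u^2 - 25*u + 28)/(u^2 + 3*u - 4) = u - 7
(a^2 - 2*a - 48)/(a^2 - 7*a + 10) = (a^2 - 2*a - 48)/(a^2 - 7*a + 10)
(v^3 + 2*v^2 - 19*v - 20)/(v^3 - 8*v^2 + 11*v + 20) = (v + 5)/(v - 5)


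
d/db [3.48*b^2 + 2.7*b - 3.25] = 6.96*b + 2.7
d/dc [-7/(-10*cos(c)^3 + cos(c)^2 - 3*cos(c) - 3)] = 7*(30*cos(c)^2 - 2*cos(c) + 3)*sin(c)/(10*cos(c)^3 - cos(c)^2 + 3*cos(c) + 3)^2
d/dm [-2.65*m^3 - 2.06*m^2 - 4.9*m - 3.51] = -7.95*m^2 - 4.12*m - 4.9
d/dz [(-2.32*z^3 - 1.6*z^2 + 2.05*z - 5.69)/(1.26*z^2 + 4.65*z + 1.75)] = (-2.9232*z^4 - 21.576*z^3 - 22.203*z^2 + 8.7388*z + 30.046)/(1.5876*z^4 + 11.718*z^3 + 26.0325*z^2 + 16.275*z + 3.0625)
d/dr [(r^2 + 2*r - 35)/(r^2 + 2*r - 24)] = 22*(r + 1)/(r^2 + 2*r - 24)^2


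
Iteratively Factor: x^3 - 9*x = (x)*(x^2 - 9) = x*(x - 3)*(x + 3)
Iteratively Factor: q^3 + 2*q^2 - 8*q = (q - 2)*(q^2 + 4*q) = (q - 2)*(q + 4)*(q)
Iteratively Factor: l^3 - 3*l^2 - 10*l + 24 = (l - 4)*(l^2 + l - 6) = (l - 4)*(l - 2)*(l + 3)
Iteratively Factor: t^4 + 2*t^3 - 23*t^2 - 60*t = (t + 4)*(t^3 - 2*t^2 - 15*t) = (t - 5)*(t + 4)*(t^2 + 3*t) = t*(t - 5)*(t + 4)*(t + 3)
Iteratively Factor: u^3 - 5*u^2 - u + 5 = (u - 1)*(u^2 - 4*u - 5) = (u - 1)*(u + 1)*(u - 5)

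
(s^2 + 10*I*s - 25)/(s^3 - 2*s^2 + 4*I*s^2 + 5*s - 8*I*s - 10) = (s + 5*I)/(s^2 - s*(2 + I) + 2*I)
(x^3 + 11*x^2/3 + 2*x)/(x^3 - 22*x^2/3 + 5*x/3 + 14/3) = x*(x + 3)/(x^2 - 8*x + 7)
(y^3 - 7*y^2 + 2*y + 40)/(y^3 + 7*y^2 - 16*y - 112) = (y^2 - 3*y - 10)/(y^2 + 11*y + 28)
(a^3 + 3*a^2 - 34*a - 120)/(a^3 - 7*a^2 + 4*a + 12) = (a^2 + 9*a + 20)/(a^2 - a - 2)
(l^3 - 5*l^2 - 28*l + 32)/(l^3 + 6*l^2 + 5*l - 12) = (l - 8)/(l + 3)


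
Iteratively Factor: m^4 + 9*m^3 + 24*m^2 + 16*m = (m + 4)*(m^3 + 5*m^2 + 4*m) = m*(m + 4)*(m^2 + 5*m + 4) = m*(m + 1)*(m + 4)*(m + 4)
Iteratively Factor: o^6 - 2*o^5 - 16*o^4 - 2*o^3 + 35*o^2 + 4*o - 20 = (o - 1)*(o^5 - o^4 - 17*o^3 - 19*o^2 + 16*o + 20) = (o - 1)*(o + 2)*(o^4 - 3*o^3 - 11*o^2 + 3*o + 10) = (o - 1)^2*(o + 2)*(o^3 - 2*o^2 - 13*o - 10) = (o - 1)^2*(o + 2)^2*(o^2 - 4*o - 5) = (o - 1)^2*(o + 1)*(o + 2)^2*(o - 5)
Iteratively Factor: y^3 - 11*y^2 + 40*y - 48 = (y - 3)*(y^2 - 8*y + 16) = (y - 4)*(y - 3)*(y - 4)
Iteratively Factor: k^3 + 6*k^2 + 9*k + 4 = (k + 1)*(k^2 + 5*k + 4) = (k + 1)^2*(k + 4)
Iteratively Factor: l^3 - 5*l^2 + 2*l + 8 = (l - 4)*(l^2 - l - 2) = (l - 4)*(l + 1)*(l - 2)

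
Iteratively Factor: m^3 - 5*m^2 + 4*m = (m - 4)*(m^2 - m) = (m - 4)*(m - 1)*(m)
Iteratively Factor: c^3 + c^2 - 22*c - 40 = (c - 5)*(c^2 + 6*c + 8) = (c - 5)*(c + 4)*(c + 2)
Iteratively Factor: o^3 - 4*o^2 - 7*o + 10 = (o - 5)*(o^2 + o - 2) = (o - 5)*(o + 2)*(o - 1)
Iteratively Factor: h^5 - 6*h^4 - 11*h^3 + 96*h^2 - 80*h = (h + 4)*(h^4 - 10*h^3 + 29*h^2 - 20*h) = (h - 5)*(h + 4)*(h^3 - 5*h^2 + 4*h) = (h - 5)*(h - 1)*(h + 4)*(h^2 - 4*h) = (h - 5)*(h - 4)*(h - 1)*(h + 4)*(h)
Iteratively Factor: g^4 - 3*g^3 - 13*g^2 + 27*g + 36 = (g + 3)*(g^3 - 6*g^2 + 5*g + 12) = (g - 4)*(g + 3)*(g^2 - 2*g - 3) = (g - 4)*(g + 1)*(g + 3)*(g - 3)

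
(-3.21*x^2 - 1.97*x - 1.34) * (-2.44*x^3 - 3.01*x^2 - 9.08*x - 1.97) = 7.8324*x^5 + 14.4689*x^4 + 38.3461*x^3 + 28.2447*x^2 + 16.0481*x + 2.6398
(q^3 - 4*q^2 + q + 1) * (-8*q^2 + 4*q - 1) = -8*q^5 + 36*q^4 - 25*q^3 + 3*q - 1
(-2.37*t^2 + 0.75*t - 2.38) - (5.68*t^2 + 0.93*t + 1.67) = -8.05*t^2 - 0.18*t - 4.05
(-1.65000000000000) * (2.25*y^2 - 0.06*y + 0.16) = -3.7125*y^2 + 0.099*y - 0.264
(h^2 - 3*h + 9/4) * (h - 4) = h^3 - 7*h^2 + 57*h/4 - 9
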